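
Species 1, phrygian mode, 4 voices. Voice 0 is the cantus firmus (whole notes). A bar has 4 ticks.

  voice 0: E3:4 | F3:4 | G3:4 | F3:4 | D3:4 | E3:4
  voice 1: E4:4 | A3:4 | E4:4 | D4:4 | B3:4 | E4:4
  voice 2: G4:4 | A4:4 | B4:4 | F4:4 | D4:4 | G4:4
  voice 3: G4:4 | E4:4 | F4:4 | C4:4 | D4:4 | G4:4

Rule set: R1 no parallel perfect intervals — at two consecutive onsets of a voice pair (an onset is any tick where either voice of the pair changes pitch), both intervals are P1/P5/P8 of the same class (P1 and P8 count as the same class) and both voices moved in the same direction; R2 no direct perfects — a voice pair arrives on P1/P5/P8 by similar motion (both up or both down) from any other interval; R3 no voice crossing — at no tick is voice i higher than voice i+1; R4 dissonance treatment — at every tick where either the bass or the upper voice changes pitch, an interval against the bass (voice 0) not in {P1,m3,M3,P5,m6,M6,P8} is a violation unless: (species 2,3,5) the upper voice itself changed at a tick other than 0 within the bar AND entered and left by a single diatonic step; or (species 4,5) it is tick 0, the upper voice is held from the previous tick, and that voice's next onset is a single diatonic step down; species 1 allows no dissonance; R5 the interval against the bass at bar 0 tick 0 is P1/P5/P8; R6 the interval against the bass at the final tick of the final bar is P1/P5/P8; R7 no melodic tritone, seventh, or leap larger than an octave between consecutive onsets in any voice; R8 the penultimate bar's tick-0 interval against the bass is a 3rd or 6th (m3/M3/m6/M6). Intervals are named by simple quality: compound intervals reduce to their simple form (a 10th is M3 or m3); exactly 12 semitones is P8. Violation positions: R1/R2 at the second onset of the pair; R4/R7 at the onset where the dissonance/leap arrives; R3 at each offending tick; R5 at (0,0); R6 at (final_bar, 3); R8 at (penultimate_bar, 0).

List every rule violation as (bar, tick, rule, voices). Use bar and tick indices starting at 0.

bar 0: v0=E3 v1=E4 v2=G4 v3=G4 downbeat m3
bar 1: v0=F3 v1=A3 v2=A4 v3=E4 downbeat M7
bar 2: v0=G3 v1=E4 v2=B4 v3=F4 downbeat m7
bar 3: v0=F3 v1=D4 v2=F4 v3=C4 downbeat P5
bar 4: v0=D3 v1=B3 v2=D4 v3=D4 downbeat P8
bar 5: v0=E3 v1=E4 v2=G4 v3=G4 downbeat m3
  -> R5 @ bar 0 tick 0 v(0, 2): opens on m3
  -> R5 @ bar 0 tick 0 v(0, 3): opens on m3
  -> R2 @ bar 1 tick 0 v(1, 3): E4/G4 m3 -> A3/E4 P5 similar
  -> R3 @ bar 1 tick 0 v(2, 3): A4 above E4
  -> R4 @ bar 1 tick 0 v(0, 3): F3/E4 M7 untreated
  -> R3 @ bar 1 tick 1 v(2, 3): A4 above E4
  -> R3 @ bar 1 tick 2 v(2, 3): A4 above E4
  -> R3 @ bar 1 tick 3 v(2, 3): A4 above E4
  -> R2 @ bar 2 tick 0 v(1, 2): A3/A4 P8 -> E4/B4 P5 similar
  -> R3 @ bar 2 tick 0 v(2, 3): B4 above F4
  -> R4 @ bar 2 tick 0 v(0, 3): G3/F4 m7 untreated
  -> R3 @ bar 2 tick 1 v(2, 3): B4 above F4
  -> R3 @ bar 2 tick 2 v(2, 3): B4 above F4
  -> R3 @ bar 2 tick 3 v(2, 3): B4 above F4
  -> R2 @ bar 3 tick 0 v(0, 2): G3/B4 M3 -> F3/F4 P8 similar
  -> R2 @ bar 3 tick 0 v(0, 3): G3/F4 m7 -> F3/C4 P5 similar
  -> R3 @ bar 3 tick 0 v(2, 3): F4 above C4
  -> R7 @ bar 3 tick 0 v(2,): B4->F4 leap 6st
  -> R3 @ bar 3 tick 1 v(2, 3): F4 above C4
  -> R3 @ bar 3 tick 2 v(2, 3): F4 above C4
  -> R3 @ bar 3 tick 3 v(2, 3): F4 above C4
  -> R1 @ bar 4 tick 0 v(0, 2): F3/F4 P8 -> D3/D4 P8 similar
  -> R8 @ bar 4 tick 0 v(0, 2): penult P8 not 3rd/6th
  -> R8 @ bar 4 tick 0 v(0, 3): penult P8 not 3rd/6th
  -> R1 @ bar 5 tick 0 v(2, 3): D4/D4 P1 -> G4/G4 P1 similar
  -> R2 @ bar 5 tick 0 v(0, 1): D3/B3 M6 -> E3/E4 P8 similar
  -> R6 @ bar 5 tick 3 v(0, 2): closes on m3
  -> R6 @ bar 5 tick 3 v(0, 3): closes on m3

(0, 0, R5, (0, 2))
(0, 0, R5, (0, 3))
(1, 0, R2, (1, 3))
(1, 0, R3, (2, 3))
(1, 0, R4, (0, 3))
(1, 1, R3, (2, 3))
(1, 2, R3, (2, 3))
(1, 3, R3, (2, 3))
(2, 0, R2, (1, 2))
(2, 0, R3, (2, 3))
(2, 0, R4, (0, 3))
(2, 1, R3, (2, 3))
(2, 2, R3, (2, 3))
(2, 3, R3, (2, 3))
(3, 0, R2, (0, 2))
(3, 0, R2, (0, 3))
(3, 0, R3, (2, 3))
(3, 0, R7, (2,))
(3, 1, R3, (2, 3))
(3, 2, R3, (2, 3))
(3, 3, R3, (2, 3))
(4, 0, R1, (0, 2))
(4, 0, R8, (0, 2))
(4, 0, R8, (0, 3))
(5, 0, R1, (2, 3))
(5, 0, R2, (0, 1))
(5, 3, R6, (0, 2))
(5, 3, R6, (0, 3))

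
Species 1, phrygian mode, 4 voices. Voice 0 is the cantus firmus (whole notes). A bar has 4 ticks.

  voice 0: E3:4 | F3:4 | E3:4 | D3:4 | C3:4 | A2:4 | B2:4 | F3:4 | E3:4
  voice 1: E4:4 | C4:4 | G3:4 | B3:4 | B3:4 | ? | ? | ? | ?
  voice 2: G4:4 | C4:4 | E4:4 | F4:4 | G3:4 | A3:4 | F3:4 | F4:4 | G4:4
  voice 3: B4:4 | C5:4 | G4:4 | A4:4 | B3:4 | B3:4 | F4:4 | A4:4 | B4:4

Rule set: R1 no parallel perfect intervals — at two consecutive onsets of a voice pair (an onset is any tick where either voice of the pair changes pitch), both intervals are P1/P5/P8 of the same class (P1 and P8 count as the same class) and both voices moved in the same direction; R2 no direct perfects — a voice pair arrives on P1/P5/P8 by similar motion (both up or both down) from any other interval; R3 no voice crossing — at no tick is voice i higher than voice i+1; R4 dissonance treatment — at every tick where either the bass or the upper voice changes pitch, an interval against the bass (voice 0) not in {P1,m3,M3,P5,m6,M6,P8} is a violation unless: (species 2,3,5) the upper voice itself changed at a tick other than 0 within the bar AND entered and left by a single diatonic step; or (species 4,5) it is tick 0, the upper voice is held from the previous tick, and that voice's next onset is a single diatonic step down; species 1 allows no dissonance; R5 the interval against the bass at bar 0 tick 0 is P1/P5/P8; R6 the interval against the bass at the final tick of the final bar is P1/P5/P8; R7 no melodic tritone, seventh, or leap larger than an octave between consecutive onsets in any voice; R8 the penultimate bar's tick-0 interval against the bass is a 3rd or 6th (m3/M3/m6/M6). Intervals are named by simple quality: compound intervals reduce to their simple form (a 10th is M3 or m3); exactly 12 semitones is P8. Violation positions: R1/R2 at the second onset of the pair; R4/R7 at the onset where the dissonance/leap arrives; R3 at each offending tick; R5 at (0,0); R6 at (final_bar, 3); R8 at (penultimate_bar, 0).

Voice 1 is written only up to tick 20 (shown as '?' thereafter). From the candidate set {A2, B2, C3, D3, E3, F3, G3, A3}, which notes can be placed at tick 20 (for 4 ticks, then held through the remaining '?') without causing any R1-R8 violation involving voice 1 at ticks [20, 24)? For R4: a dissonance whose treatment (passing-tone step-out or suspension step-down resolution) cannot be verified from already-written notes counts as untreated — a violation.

{}

A2: violates R2,R7
B2: violates R4
C3: violates R7
D3: violates R4
E3: violates R2
F3: violates R7
G3: violates R4
A3: violates R2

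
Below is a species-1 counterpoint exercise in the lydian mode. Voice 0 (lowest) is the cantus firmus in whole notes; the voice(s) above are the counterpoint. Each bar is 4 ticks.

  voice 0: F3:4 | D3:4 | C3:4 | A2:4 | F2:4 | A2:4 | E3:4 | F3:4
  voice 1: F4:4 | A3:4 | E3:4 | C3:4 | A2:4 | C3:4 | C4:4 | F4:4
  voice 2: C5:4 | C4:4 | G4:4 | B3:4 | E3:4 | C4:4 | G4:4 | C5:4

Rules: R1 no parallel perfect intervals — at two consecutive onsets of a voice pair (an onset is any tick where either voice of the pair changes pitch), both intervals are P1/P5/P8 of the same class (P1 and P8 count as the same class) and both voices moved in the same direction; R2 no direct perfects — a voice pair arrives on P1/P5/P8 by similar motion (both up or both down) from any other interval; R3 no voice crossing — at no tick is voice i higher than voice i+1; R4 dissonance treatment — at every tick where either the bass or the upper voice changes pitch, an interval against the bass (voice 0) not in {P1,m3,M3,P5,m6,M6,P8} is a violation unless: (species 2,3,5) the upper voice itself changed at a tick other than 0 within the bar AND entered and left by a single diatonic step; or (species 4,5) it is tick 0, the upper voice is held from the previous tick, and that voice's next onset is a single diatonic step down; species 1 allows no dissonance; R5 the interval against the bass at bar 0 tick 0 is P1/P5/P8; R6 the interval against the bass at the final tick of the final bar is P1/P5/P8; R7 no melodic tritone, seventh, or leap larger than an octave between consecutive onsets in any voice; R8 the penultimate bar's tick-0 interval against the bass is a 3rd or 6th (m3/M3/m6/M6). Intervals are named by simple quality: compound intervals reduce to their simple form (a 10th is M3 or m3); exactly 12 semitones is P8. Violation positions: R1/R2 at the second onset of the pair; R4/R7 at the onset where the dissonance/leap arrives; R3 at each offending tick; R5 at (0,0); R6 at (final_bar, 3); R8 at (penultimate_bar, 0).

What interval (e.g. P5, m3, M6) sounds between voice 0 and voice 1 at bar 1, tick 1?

voice 0=D3 voice 1=A3 -> P5

P5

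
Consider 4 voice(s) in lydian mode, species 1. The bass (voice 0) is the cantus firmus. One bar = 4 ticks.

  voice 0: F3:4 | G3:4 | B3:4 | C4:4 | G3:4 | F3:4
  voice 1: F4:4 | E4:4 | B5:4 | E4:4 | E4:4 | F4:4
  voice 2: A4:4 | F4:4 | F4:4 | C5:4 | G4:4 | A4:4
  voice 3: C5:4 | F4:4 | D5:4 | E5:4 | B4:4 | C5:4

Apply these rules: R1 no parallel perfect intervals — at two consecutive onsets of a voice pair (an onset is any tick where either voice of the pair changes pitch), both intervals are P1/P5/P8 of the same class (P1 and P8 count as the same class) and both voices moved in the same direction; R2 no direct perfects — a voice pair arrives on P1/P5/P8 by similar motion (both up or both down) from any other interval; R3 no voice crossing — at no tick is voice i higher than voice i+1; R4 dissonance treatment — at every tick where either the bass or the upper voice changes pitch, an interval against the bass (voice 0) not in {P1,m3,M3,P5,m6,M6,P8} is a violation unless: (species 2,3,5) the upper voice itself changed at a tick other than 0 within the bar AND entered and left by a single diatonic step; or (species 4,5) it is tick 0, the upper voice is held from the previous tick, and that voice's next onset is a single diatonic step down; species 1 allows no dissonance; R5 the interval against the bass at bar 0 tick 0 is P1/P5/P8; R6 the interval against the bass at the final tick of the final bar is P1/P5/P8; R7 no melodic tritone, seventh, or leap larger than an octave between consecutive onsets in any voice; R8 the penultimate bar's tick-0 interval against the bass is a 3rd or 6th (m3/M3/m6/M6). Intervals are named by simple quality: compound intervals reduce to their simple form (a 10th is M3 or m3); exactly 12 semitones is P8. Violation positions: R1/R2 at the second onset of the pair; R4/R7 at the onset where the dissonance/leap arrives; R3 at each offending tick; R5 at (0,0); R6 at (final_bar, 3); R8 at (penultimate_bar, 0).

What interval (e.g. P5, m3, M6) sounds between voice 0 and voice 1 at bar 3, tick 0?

M3

voice 0=C4 voice 1=E4 -> M3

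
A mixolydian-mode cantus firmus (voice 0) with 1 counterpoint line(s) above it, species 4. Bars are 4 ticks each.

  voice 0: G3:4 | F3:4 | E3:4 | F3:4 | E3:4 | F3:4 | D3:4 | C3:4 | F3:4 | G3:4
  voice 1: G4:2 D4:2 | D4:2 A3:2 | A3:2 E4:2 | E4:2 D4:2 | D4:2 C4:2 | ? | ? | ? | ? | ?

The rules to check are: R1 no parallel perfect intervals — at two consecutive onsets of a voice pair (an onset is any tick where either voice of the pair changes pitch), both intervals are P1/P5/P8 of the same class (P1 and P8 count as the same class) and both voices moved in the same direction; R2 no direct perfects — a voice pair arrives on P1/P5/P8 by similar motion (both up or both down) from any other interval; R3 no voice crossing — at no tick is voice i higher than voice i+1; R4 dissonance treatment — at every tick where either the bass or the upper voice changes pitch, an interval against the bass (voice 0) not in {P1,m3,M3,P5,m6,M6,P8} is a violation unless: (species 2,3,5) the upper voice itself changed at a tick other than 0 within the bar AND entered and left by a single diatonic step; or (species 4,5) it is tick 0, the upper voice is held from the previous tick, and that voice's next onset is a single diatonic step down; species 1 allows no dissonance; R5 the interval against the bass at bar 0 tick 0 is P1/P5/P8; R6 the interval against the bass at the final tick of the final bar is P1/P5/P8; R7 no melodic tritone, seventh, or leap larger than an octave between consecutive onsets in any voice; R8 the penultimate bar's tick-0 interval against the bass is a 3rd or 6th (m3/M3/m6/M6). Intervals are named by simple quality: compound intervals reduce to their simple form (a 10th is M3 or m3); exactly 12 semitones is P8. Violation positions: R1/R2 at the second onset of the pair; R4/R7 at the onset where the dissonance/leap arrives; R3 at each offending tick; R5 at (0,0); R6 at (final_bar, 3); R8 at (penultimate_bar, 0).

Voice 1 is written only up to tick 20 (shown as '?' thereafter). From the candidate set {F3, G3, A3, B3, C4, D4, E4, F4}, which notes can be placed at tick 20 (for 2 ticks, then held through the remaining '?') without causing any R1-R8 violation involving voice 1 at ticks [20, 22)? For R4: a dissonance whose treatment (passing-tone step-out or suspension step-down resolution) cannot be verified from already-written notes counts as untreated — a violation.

{A3, C4, D4, F3}

F3: legal
G3: violates R4
A3: legal
B3: violates R4
C4: legal
D4: legal
E4: violates R4
F4: violates R2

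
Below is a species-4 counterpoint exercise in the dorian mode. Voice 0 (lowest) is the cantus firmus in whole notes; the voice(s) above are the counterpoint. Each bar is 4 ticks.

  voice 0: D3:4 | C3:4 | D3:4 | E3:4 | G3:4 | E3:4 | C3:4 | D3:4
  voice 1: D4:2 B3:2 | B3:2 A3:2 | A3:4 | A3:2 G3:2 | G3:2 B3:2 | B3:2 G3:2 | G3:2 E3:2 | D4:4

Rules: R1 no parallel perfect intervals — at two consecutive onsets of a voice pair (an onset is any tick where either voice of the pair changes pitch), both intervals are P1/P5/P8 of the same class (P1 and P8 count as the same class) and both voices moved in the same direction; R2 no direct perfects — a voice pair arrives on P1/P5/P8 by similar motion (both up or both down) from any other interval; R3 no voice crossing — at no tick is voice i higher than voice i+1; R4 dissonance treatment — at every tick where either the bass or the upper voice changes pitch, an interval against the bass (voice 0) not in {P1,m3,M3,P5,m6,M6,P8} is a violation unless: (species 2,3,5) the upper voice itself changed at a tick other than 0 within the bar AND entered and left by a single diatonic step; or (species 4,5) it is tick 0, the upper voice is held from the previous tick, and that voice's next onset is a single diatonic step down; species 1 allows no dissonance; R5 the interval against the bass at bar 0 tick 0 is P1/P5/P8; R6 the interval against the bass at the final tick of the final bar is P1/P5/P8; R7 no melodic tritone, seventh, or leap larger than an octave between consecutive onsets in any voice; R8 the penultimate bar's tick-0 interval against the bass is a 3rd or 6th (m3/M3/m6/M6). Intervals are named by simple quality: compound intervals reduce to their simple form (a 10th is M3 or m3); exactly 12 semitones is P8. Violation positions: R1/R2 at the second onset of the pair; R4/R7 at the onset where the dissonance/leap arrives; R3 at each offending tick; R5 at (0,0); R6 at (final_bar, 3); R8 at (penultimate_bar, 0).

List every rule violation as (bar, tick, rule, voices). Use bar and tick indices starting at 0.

(6, 0, R8, (0, 1))
(7, 0, R2, (0, 1))
(7, 0, R7, (1,))

bar 0: v0=D3 v1=D4 downbeat P8
bar 1: v0=C3 v1=B3 downbeat M7
bar 2: v0=D3 v1=A3 downbeat P5
bar 3: v0=E3 v1=A3 downbeat P4
bar 4: v0=G3 v1=G3 downbeat P1
bar 5: v0=E3 v1=B3 downbeat P5
bar 6: v0=C3 v1=G3 downbeat P5
bar 7: v0=D3 v1=D4 downbeat P8
  -> R8 @ bar 6 tick 0 v(0, 1): penult P5 not 3rd/6th
  -> R2 @ bar 7 tick 0 v(0, 1): C3/E3 M3 -> D3/D4 P8 similar
  -> R7 @ bar 7 tick 0 v(1,): E3->D4 leap 10st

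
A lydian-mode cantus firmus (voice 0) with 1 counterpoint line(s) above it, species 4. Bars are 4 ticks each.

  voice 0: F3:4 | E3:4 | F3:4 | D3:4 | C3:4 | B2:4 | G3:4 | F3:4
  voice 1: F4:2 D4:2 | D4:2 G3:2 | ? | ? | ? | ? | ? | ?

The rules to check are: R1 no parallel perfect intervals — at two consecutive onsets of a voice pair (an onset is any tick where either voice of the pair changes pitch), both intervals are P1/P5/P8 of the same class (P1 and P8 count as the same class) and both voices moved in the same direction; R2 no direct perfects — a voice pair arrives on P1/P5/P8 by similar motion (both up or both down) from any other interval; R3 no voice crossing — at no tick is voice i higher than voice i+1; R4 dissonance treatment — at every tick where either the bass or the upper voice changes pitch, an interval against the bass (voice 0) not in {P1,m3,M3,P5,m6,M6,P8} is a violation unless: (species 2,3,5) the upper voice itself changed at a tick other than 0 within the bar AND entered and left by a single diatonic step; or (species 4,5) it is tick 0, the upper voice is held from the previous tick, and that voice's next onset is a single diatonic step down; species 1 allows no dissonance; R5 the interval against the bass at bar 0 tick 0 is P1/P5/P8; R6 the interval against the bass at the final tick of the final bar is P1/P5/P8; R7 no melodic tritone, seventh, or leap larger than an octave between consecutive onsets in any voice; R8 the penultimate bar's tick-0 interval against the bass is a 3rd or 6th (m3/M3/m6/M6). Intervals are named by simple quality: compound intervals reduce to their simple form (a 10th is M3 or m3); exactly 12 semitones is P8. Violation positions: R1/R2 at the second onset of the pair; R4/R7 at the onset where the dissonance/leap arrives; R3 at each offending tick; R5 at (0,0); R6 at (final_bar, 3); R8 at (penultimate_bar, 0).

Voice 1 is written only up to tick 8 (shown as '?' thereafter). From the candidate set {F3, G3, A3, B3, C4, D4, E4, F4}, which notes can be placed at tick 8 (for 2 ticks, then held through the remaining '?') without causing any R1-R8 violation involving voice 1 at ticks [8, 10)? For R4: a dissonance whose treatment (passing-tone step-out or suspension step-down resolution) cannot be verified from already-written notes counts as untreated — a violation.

{A3, D4, F3}

F3: legal
G3: violates R4
A3: legal
B3: violates R4
C4: violates R2
D4: legal
E4: violates R4
F4: violates R2,R7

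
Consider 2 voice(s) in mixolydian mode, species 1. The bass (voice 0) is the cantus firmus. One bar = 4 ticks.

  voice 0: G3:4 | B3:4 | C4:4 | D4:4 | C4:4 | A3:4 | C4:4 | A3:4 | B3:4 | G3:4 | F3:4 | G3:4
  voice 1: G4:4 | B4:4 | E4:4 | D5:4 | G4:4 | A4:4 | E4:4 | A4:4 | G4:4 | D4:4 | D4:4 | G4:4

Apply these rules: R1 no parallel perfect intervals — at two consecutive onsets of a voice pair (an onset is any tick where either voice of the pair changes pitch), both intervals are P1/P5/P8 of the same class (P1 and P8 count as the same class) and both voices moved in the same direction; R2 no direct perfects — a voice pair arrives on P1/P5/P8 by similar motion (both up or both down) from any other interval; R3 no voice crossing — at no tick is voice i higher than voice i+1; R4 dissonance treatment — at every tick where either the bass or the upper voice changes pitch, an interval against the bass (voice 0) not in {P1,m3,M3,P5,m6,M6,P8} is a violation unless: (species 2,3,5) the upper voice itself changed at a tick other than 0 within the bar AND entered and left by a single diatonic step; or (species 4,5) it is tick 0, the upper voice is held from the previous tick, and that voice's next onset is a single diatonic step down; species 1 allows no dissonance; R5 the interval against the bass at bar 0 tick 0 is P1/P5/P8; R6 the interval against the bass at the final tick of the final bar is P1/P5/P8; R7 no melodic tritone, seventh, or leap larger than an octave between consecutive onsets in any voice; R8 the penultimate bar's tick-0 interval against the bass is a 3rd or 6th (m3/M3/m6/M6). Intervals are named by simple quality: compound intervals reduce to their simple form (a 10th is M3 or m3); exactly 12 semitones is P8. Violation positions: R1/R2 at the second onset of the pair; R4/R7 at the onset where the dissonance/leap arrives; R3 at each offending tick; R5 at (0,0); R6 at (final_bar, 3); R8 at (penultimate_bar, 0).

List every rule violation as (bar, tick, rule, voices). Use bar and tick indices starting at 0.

bar 0: v0=G3 v1=G4 downbeat P8
bar 1: v0=B3 v1=B4 downbeat P8
bar 2: v0=C4 v1=E4 downbeat M3
bar 3: v0=D4 v1=D5 downbeat P8
bar 4: v0=C4 v1=G4 downbeat P5
bar 5: v0=A3 v1=A4 downbeat P8
bar 6: v0=C4 v1=E4 downbeat M3
bar 7: v0=A3 v1=A4 downbeat P8
bar 8: v0=B3 v1=G4 downbeat m6
bar 9: v0=G3 v1=D4 downbeat P5
bar 10: v0=F3 v1=D4 downbeat M6
bar 11: v0=G3 v1=G4 downbeat P8
  -> R1 @ bar 1 tick 0 v(0, 1): G3/G4 P8 -> B3/B4 P8 similar
  -> R2 @ bar 3 tick 0 v(0, 1): C4/E4 M3 -> D4/D5 P8 similar
  -> R7 @ bar 3 tick 0 v(1,): E4->D5 leap 10st
  -> R2 @ bar 4 tick 0 v(0, 1): D4/D5 P8 -> C4/G4 P5 similar
  -> R2 @ bar 9 tick 0 v(0, 1): B3/G4 m6 -> G3/D4 P5 similar
  -> R2 @ bar 11 tick 0 v(0, 1): F3/D4 M6 -> G3/G4 P8 similar

(1, 0, R1, (0, 1))
(3, 0, R2, (0, 1))
(3, 0, R7, (1,))
(4, 0, R2, (0, 1))
(9, 0, R2, (0, 1))
(11, 0, R2, (0, 1))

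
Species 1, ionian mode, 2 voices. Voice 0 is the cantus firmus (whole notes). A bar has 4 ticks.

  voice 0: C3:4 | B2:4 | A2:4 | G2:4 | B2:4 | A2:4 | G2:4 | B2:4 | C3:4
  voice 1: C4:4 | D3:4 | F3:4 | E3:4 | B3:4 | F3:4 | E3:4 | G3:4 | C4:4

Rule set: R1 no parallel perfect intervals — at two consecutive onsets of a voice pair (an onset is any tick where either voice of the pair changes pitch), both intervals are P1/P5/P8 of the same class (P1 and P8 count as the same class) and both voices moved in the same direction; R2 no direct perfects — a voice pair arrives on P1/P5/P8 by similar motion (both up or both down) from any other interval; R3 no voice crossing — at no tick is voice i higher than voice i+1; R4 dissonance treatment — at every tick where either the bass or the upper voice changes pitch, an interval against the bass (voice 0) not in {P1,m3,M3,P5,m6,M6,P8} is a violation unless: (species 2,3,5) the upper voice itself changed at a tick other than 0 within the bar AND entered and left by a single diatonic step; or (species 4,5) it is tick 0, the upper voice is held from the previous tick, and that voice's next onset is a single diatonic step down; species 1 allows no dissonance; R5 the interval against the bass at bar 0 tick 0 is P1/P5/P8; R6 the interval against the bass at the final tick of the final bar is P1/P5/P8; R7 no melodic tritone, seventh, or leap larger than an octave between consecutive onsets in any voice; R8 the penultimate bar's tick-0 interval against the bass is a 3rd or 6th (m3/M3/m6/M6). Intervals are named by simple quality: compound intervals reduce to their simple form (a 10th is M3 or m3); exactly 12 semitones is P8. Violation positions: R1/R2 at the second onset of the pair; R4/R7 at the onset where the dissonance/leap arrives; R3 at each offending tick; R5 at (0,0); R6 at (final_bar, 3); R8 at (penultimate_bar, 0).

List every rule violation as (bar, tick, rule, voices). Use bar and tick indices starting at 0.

bar 0: v0=C3 v1=C4 downbeat P8
bar 1: v0=B2 v1=D3 downbeat m3
bar 2: v0=A2 v1=F3 downbeat m6
bar 3: v0=G2 v1=E3 downbeat M6
bar 4: v0=B2 v1=B3 downbeat P8
bar 5: v0=A2 v1=F3 downbeat m6
bar 6: v0=G2 v1=E3 downbeat M6
bar 7: v0=B2 v1=G3 downbeat m6
bar 8: v0=C3 v1=C4 downbeat P8
  -> R7 @ bar 1 tick 0 v(1,): C4->D3 leap 10st
  -> R2 @ bar 4 tick 0 v(0, 1): G2/E3 M6 -> B2/B3 P8 similar
  -> R7 @ bar 5 tick 0 v(1,): B3->F3 leap 6st
  -> R2 @ bar 8 tick 0 v(0, 1): B2/G3 m6 -> C3/C4 P8 similar

(1, 0, R7, (1,))
(4, 0, R2, (0, 1))
(5, 0, R7, (1,))
(8, 0, R2, (0, 1))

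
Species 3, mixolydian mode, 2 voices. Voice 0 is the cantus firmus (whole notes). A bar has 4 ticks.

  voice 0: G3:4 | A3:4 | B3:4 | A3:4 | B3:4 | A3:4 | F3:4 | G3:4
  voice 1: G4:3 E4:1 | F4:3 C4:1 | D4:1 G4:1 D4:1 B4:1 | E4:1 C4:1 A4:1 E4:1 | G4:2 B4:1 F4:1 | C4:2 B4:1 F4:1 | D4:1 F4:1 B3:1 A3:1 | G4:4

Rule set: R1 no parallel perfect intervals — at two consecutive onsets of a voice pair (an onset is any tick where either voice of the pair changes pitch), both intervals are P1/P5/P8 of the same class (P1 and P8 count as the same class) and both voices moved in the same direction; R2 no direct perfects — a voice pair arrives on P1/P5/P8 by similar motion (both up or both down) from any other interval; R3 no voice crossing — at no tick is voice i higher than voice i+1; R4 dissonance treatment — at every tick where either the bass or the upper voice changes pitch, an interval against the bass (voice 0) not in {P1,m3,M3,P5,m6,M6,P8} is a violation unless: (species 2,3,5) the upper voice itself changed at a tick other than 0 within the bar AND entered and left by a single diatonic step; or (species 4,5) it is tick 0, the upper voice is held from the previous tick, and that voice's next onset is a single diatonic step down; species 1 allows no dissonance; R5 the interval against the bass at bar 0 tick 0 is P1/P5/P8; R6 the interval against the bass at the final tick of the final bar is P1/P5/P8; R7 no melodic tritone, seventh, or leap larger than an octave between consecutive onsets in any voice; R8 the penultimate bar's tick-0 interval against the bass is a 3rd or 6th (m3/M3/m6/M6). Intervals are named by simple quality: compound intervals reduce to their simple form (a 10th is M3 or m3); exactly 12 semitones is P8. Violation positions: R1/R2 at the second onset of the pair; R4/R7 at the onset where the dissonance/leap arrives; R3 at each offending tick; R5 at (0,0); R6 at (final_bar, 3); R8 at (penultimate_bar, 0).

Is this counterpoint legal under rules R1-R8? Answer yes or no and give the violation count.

No (10 violations)

bar 0: v0=G3 v1=G4 (P8)
bar 1: v0=A3 v1=F4 (m6)
bar 2: v0=B3 v1=D4 (m3)
bar 3: v0=A3 v1=E4 (P5)
bar 4: v0=B3 v1=G4 (m6)
bar 5: v0=A3 v1=C4 (m3)
bar 6: v0=F3 v1=D4 (M6)
bar 7: v0=G3 v1=G4 (P8)
  R2 @ bar3.0: B3/B4 P8 -> A3/E4 P5 similar
  R4 @ bar4.3: B3/F4 TT untreated
  R7 @ bar4.3: B4->F4 leap 6st
  R4 @ bar5.2: A3/B4 M2 untreated
  R7 @ bar5.2: C4->B4 leap 11st
  R7 @ bar5.3: B4->F4 leap 6st
  R4 @ bar6.2: F3/B3 TT untreated
  R7 @ bar6.2: F4->B3 leap 6st
  R2 @ bar7.0: F3/A3 M3 -> G3/G4 P8 similar
  R7 @ bar7.0: A3->G4 leap 10st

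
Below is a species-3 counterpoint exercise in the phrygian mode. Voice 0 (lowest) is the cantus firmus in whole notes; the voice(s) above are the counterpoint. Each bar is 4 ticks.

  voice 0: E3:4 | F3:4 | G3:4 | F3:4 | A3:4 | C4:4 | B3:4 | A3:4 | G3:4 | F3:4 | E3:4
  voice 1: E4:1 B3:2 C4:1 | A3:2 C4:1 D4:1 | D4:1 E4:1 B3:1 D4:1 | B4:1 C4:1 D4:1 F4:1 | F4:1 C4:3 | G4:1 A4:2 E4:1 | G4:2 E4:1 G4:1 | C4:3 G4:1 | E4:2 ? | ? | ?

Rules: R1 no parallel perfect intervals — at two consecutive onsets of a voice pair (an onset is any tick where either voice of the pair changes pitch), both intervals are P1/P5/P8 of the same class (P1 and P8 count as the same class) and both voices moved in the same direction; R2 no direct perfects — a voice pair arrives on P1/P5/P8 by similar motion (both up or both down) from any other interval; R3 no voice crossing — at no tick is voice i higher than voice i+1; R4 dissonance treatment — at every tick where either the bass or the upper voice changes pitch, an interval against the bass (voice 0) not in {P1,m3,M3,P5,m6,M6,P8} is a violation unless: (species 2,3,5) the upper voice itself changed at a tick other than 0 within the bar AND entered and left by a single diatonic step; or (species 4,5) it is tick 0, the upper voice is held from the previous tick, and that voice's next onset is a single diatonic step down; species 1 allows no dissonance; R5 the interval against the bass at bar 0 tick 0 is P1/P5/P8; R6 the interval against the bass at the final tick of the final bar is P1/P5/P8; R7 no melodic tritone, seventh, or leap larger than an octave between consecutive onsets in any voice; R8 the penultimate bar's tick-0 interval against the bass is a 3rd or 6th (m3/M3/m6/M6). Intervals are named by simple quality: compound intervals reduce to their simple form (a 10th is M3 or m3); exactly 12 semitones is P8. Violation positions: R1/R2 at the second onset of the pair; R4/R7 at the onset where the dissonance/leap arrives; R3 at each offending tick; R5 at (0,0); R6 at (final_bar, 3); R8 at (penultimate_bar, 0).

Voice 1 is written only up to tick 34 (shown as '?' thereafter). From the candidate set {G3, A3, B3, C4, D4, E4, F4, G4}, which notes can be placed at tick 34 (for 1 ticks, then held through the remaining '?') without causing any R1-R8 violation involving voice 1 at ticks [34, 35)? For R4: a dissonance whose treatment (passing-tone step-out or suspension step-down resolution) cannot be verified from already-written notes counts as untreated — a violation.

{B3, D4, E4, G3, G4}

G3: legal
A3: violates R4
B3: legal
C4: violates R4
D4: legal
E4: legal
F4: violates R4
G4: legal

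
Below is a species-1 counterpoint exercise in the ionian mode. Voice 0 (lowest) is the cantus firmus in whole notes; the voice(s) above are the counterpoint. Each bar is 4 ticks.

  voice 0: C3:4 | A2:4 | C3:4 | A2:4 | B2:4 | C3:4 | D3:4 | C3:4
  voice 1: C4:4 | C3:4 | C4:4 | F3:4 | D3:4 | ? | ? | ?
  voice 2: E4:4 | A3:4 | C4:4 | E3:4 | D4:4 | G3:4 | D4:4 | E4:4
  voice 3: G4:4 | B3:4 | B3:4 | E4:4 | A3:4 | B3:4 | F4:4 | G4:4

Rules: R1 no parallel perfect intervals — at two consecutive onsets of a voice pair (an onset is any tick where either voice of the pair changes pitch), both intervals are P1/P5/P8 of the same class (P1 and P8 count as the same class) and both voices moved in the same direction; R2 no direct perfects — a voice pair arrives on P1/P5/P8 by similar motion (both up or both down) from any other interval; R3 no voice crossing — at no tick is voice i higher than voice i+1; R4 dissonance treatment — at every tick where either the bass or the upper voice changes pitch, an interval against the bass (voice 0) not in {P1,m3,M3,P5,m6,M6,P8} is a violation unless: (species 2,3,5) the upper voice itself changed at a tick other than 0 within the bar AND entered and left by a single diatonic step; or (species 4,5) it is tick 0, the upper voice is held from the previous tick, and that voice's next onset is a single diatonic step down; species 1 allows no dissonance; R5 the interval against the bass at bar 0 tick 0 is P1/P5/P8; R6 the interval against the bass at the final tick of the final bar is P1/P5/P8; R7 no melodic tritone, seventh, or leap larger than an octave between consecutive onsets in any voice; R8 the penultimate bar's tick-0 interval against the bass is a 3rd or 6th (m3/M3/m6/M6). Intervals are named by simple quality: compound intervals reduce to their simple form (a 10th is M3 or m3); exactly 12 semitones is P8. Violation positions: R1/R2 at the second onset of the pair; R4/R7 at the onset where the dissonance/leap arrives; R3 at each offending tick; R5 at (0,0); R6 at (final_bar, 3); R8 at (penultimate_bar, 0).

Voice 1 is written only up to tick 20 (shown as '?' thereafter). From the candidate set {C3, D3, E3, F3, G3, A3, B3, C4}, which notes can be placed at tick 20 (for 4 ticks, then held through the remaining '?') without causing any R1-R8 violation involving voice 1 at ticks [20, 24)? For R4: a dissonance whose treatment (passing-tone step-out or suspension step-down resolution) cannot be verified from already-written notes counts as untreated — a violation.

{}

C3: violates R2
D3: violates R4
E3: violates R1
F3: violates R4
G3: violates R2
A3: violates R3
B3: violates R2,R3,R4
C4: violates R2,R3,R7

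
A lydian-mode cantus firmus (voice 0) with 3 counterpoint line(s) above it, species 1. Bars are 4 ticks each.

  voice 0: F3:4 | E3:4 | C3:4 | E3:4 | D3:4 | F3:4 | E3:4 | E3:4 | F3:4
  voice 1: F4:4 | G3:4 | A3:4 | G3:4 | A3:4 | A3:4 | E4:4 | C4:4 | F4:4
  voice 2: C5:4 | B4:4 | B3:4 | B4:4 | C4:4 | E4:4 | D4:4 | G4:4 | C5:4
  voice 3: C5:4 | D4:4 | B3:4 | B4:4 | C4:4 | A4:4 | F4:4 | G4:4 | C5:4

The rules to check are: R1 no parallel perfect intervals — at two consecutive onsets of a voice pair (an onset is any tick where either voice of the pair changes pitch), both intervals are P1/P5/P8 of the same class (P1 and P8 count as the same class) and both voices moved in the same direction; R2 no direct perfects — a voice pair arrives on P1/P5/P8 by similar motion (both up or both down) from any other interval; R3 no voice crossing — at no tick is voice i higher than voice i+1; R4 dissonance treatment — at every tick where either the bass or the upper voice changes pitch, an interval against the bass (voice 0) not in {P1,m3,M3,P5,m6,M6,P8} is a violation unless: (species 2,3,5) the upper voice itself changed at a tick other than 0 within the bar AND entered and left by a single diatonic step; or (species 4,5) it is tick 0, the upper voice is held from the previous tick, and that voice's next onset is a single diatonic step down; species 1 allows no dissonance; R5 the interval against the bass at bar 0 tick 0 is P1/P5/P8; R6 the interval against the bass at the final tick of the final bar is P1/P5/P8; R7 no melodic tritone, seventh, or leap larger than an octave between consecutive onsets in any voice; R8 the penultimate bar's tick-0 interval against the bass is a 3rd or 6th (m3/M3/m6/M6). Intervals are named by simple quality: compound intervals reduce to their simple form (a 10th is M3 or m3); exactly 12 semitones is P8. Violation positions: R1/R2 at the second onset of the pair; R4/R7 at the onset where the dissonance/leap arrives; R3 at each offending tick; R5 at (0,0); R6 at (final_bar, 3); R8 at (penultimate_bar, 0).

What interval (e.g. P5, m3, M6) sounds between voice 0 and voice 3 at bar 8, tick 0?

voice 0=F3 voice 3=C5 -> P5

P5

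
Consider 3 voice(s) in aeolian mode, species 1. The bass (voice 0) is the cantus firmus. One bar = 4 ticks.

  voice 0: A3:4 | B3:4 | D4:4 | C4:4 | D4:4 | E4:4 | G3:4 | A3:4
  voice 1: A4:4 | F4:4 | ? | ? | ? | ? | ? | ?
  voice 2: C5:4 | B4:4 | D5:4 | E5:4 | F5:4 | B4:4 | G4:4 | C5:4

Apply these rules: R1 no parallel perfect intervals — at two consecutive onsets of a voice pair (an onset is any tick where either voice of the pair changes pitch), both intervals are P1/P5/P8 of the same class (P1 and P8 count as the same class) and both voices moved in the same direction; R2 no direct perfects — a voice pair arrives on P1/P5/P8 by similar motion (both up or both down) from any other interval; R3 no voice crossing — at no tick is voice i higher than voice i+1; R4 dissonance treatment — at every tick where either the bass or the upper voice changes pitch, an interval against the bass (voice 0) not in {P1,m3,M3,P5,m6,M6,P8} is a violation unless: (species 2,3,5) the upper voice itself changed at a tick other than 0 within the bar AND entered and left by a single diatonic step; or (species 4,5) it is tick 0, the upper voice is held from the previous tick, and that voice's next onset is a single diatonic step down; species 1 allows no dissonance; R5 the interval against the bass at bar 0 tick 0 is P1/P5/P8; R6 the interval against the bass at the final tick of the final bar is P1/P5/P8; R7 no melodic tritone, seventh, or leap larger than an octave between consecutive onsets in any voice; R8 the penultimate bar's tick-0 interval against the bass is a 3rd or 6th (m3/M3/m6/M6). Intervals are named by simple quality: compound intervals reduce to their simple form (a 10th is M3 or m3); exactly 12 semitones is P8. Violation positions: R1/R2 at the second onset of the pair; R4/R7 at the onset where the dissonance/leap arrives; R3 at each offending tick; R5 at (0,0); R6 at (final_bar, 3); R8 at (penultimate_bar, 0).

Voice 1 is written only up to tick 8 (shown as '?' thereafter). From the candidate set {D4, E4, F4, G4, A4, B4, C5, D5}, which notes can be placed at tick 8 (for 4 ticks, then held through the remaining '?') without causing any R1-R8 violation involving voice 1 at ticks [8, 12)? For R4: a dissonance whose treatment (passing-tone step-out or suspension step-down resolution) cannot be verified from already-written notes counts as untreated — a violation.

{D4, F4}

D4: legal
E4: violates R4
F4: legal
G4: violates R2,R4
A4: violates R2
B4: violates R7
C5: violates R4
D5: violates R2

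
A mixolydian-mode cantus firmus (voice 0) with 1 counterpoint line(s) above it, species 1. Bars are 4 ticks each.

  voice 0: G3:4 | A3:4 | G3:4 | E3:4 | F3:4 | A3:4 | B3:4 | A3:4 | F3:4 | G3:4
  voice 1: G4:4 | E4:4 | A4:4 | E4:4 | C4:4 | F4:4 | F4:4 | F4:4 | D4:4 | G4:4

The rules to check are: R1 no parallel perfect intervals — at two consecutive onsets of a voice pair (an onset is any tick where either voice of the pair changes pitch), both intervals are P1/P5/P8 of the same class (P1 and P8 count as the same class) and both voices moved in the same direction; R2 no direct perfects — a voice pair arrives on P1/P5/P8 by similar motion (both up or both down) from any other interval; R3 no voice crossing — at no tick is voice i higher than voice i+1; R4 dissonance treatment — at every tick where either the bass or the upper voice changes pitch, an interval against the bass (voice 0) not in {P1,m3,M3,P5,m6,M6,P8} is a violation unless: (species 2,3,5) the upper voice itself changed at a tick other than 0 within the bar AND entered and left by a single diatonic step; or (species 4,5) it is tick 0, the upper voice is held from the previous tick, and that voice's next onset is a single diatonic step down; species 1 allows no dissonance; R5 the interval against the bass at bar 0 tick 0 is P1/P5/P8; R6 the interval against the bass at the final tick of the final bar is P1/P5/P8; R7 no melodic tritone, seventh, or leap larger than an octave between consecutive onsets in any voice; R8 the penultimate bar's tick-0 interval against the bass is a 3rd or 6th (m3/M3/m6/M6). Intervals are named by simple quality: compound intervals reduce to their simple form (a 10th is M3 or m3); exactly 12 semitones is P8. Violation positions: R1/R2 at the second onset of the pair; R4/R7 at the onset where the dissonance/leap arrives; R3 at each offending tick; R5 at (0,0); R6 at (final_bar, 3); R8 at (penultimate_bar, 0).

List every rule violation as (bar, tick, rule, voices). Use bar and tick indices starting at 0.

(2, 0, R4, (0, 1))
(3, 0, R2, (0, 1))
(6, 0, R4, (0, 1))
(9, 0, R2, (0, 1))

bar 0: v0=G3 v1=G4 downbeat P8
bar 1: v0=A3 v1=E4 downbeat P5
bar 2: v0=G3 v1=A4 downbeat M2
bar 3: v0=E3 v1=E4 downbeat P8
bar 4: v0=F3 v1=C4 downbeat P5
bar 5: v0=A3 v1=F4 downbeat m6
bar 6: v0=B3 v1=F4 downbeat TT
bar 7: v0=A3 v1=F4 downbeat m6
bar 8: v0=F3 v1=D4 downbeat M6
bar 9: v0=G3 v1=G4 downbeat P8
  -> R4 @ bar 2 tick 0 v(0, 1): G3/A4 M2 untreated
  -> R2 @ bar 3 tick 0 v(0, 1): G3/A4 M2 -> E3/E4 P8 similar
  -> R4 @ bar 6 tick 0 v(0, 1): B3/F4 TT untreated
  -> R2 @ bar 9 tick 0 v(0, 1): F3/D4 M6 -> G3/G4 P8 similar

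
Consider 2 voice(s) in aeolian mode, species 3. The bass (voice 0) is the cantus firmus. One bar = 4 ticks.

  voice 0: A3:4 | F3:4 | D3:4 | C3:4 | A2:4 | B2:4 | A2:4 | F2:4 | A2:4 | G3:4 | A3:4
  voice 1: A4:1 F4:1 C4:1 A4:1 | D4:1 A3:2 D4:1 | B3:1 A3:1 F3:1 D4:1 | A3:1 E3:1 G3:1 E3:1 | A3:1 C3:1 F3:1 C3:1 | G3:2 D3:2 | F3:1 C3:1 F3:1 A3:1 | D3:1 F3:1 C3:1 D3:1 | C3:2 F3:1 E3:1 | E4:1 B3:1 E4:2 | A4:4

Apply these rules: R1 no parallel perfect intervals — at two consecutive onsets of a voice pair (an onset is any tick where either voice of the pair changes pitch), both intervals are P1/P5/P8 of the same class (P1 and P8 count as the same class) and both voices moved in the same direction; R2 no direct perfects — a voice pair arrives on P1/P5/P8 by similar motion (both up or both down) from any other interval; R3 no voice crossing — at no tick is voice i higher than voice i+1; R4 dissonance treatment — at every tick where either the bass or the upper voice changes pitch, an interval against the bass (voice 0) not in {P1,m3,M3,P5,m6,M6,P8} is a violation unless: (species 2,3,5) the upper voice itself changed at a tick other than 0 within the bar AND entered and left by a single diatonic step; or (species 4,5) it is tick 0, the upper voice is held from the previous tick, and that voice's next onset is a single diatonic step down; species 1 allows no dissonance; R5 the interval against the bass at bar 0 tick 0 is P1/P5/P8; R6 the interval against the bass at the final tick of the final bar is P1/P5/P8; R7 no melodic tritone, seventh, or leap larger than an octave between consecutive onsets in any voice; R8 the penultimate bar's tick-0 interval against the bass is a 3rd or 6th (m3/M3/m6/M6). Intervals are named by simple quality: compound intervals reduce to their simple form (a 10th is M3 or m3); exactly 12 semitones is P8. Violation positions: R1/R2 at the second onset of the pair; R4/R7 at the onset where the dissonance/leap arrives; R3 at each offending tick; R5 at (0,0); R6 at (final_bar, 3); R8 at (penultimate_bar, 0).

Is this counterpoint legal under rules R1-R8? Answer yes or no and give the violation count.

bar 0: v0=A3 v1=A4 (P8)
bar 1: v0=F3 v1=D4 (M6)
bar 2: v0=D3 v1=B3 (M6)
bar 3: v0=C3 v1=A3 (M6)
bar 4: v0=A2 v1=A3 (P8)
bar 5: v0=B2 v1=G3 (m6)
bar 6: v0=A2 v1=F3 (m6)
bar 7: v0=F2 v1=D3 (M6)
bar 8: v0=A2 v1=C3 (m3)
bar 9: v0=G3 v1=E4 (M6)
bar 10: v0=A3 v1=A4 (P8)
  R7 @ bar9.0: A2->G3 leap 10st
  R2 @ bar10.0: G3/E4 M6 -> A3/A4 P8 similar

No (2 violations)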